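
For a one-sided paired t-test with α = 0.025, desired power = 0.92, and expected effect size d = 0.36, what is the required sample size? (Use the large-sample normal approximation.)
n = 88 pairs

Sample size formula (paired t-test, normal approximation):
n = ((z_α + z_β) / d)²

z_α = 1.960 (for α = 0.025, one-sided)
z_β = 1.405 (for power = 0.92)
d = 0.36

n = ((1.960 + 1.405) / 0.36)²
n = (9.347)²
n ≈ 87.37
Round up to the next whole number: n = 88 pairs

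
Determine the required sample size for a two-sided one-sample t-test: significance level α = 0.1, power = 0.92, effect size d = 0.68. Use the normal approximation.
n = 21

Sample size formula (one-sample t-test, normal approximation):
n = ((z_{α/2} + z_β) / d)²

z_{α/2} = 1.645 (for α = 0.1, two-sided)
z_β = 1.405 (for power = 0.92)
d = 0.68

n = ((1.645 + 1.405) / 0.68)²
n = (4.485)²
n ≈ 20.12
Round up to the next whole number: n = 21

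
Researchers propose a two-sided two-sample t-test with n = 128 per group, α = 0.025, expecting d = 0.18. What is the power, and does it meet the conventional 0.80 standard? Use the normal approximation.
Power ≈ 0.21; the study is underpowered (power < 0.80)

Power calculation (two-sample t-test, normal approximation):
z_β = d · √(n/2) - z_{α/2}
z_β = 0.18 · √(128/2) - 2.241
z_β = 0.18 · 8.000 - 2.241
z_β = -0.801

Power = Φ(z_β) = Φ(-0.801) ≈ 0.211

Effect size d = 0.18 is very small by Cohen's convention (0.2/0.5/0.8).

Threshold: power ≥ 0.80 is conventionally adequate.
Power ≈ 0.21 → the study is underpowered (power < 0.80).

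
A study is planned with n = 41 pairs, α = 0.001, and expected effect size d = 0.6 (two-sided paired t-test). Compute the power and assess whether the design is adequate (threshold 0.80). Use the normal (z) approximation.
Power ≈ 0.71; the study is underpowered (power < 0.80)

Power calculation (paired t-test, normal approximation):
z_β = d · √n - z_{α/2}
z_β = 0.6 · √41 - 3.291
z_β = 0.6 · 6.403 - 3.291
z_β = 0.551

Power = Φ(z_β) = Φ(0.551) ≈ 0.709

Effect size d = 0.6 is medium by Cohen's convention (0.2/0.5/0.8).

Threshold: power ≥ 0.80 is conventionally adequate.
Power ≈ 0.71 → the study is underpowered (power < 0.80).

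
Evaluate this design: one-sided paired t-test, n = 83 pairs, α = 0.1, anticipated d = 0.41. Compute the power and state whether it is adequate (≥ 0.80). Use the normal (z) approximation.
Power ≈ 0.99; the study is adequately powered (power ≥ 0.80)

Power calculation (paired t-test, normal approximation):
z_β = d · √n - z_α
z_β = 0.41 · √83 - 1.282
z_β = 0.41 · 9.110 - 1.282
z_β = 2.454

Power = Φ(z_β) = Φ(2.454) ≈ 0.993

Effect size d = 0.41 is small by Cohen's convention (0.2/0.5/0.8).

Threshold: power ≥ 0.80 is conventionally adequate.
Power ≈ 0.99 → the study is adequately powered (power ≥ 0.80).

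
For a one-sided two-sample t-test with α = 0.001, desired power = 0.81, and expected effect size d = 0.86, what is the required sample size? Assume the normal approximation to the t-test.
n = 43 per group

Sample size formula (two-sample t-test, normal approximation):
n = 2 · ((z_α + z_β) / d)²

z_α = 3.090 (for α = 0.001, one-sided)
z_β = 0.878 (for power = 0.81)
d = 0.86

n = 2 · ((3.090 + 0.878) / 0.86)²
n = 2 · (4.614)²
n ≈ 42.58
Round up to the next whole number: n = 43 per group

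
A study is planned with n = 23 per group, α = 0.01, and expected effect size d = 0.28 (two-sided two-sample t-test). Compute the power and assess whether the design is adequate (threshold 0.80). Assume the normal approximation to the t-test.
Power ≈ 0.05; the study is underpowered (power < 0.80)

Power calculation (two-sample t-test, normal approximation):
z_β = d · √(n/2) - z_{α/2}
z_β = 0.28 · √(23/2) - 2.576
z_β = 0.28 · 3.391 - 2.576
z_β = -1.626

Power = Φ(z_β) = Φ(-1.626) ≈ 0.052

Effect size d = 0.28 is small by Cohen's convention (0.2/0.5/0.8).

Threshold: power ≥ 0.80 is conventionally adequate.
Power ≈ 0.05 → the study is underpowered (power < 0.80).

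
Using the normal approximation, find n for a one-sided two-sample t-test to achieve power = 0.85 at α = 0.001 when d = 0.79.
n = 55 per group

Sample size formula (two-sample t-test, normal approximation):
n = 2 · ((z_α + z_β) / d)²

z_α = 3.090 (for α = 0.001, one-sided)
z_β = 1.036 (for power = 0.85)
d = 0.79

n = 2 · ((3.090 + 1.036) / 0.79)²
n = 2 · (5.223)²
n ≈ 54.56
Round up to the next whole number: n = 55 per group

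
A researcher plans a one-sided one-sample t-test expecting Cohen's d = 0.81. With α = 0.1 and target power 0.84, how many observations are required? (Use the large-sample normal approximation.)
n = 8

Sample size formula (one-sample t-test, normal approximation):
n = ((z_α + z_β) / d)²

z_α = 1.282 (for α = 0.1, one-sided)
z_β = 0.994 (for power = 0.84)
d = 0.81

n = ((1.282 + 0.994) / 0.81)²
n = (2.810)²
n ≈ 7.90
Round up to the next whole number: n = 8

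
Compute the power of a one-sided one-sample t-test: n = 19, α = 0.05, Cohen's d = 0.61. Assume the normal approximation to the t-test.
Power ≈ 0.84

Power calculation (one-sample t-test, normal approximation):
z_β = d · √n - z_α
z_β = 0.61 · √19 - 1.645
z_β = 0.61 · 4.359 - 1.645
z_β = 1.014

Power = Φ(z_β) = Φ(1.014) ≈ 0.845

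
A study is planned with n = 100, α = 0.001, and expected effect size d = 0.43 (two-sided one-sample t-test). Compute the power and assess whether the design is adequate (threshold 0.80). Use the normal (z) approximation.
Power ≈ 0.84; the study is adequately powered (power ≥ 0.80)

Power calculation (one-sample t-test, normal approximation):
z_β = d · √n - z_{α/2}
z_β = 0.43 · √100 - 3.291
z_β = 0.43 · 10.000 - 3.291
z_β = 1.009

Power = Φ(z_β) = Φ(1.009) ≈ 0.844

Effect size d = 0.43 is small by Cohen's convention (0.2/0.5/0.8).

Threshold: power ≥ 0.80 is conventionally adequate.
Power ≈ 0.84 → the study is adequately powered (power ≥ 0.80).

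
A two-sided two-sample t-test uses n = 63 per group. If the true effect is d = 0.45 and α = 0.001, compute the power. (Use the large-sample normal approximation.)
Power ≈ 0.22

Power calculation (two-sample t-test, normal approximation):
z_β = d · √(n/2) - z_{α/2}
z_β = 0.45 · √(63/2) - 3.291
z_β = 0.45 · 5.612 - 3.291
z_β = -0.765

Power = Φ(z_β) = Φ(-0.765) ≈ 0.222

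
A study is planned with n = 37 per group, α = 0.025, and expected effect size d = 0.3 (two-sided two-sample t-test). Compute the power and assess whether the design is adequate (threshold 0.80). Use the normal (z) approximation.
Power ≈ 0.17; the study is underpowered (power < 0.80)

Power calculation (two-sample t-test, normal approximation):
z_β = d · √(n/2) - z_{α/2}
z_β = 0.3 · √(37/2) - 2.241
z_β = 0.3 · 4.301 - 2.241
z_β = -0.951

Power = Φ(z_β) = Φ(-0.951) ≈ 0.171

Effect size d = 0.3 is small by Cohen's convention (0.2/0.5/0.8).

Threshold: power ≥ 0.80 is conventionally adequate.
Power ≈ 0.17 → the study is underpowered (power < 0.80).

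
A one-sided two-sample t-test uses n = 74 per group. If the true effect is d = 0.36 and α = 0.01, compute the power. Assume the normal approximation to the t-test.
Power ≈ 0.45

Power calculation (two-sample t-test, normal approximation):
z_β = d · √(n/2) - z_α
z_β = 0.36 · √(74/2) - 2.326
z_β = 0.36 · 6.083 - 2.326
z_β = -0.137

Power = Φ(z_β) = Φ(-0.137) ≈ 0.446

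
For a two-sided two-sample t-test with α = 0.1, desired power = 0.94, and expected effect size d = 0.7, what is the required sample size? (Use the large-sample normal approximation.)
n = 42 per group

Sample size formula (two-sample t-test, normal approximation):
n = 2 · ((z_{α/2} + z_β) / d)²

z_{α/2} = 1.645 (for α = 0.1, two-sided)
z_β = 1.555 (for power = 0.94)
d = 0.7

n = 2 · ((1.645 + 1.555) / 0.7)²
n = 2 · (4.571)²
n ≈ 41.79
Round up to the next whole number: n = 42 per group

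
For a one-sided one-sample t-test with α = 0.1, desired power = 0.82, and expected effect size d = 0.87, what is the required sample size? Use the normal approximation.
n = 7

Sample size formula (one-sample t-test, normal approximation):
n = ((z_α + z_β) / d)²

z_α = 1.282 (for α = 0.1, one-sided)
z_β = 0.915 (for power = 0.82)
d = 0.87

n = ((1.282 + 0.915) / 0.87)²
n = (2.525)²
n ≈ 6.38
Round up to the next whole number: n = 7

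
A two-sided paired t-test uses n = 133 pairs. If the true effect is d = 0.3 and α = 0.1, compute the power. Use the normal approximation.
Power ≈ 0.97

Power calculation (paired t-test, normal approximation):
z_β = d · √n - z_{α/2}
z_β = 0.3 · √133 - 1.645
z_β = 0.3 · 11.533 - 1.645
z_β = 1.815

Power = Φ(z_β) = Φ(1.815) ≈ 0.965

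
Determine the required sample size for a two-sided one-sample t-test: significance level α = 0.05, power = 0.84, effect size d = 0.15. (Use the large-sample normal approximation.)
n = 388

Sample size formula (one-sample t-test, normal approximation):
n = ((z_{α/2} + z_β) / d)²

z_{α/2} = 1.960 (for α = 0.05, two-sided)
z_β = 0.994 (for power = 0.84)
d = 0.15

n = ((1.960 + 0.994) / 0.15)²
n = (19.693)²
n ≈ 387.81
Round up to the next whole number: n = 388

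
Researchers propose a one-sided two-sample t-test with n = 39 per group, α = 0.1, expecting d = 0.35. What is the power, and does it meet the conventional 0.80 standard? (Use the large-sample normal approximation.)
Power ≈ 0.60; the study is underpowered (power < 0.80)

Power calculation (two-sample t-test, normal approximation):
z_β = d · √(n/2) - z_α
z_β = 0.35 · √(39/2) - 1.282
z_β = 0.35 · 4.416 - 1.282
z_β = 0.264

Power = Φ(z_β) = Φ(0.264) ≈ 0.604

Effect size d = 0.35 is small by Cohen's convention (0.2/0.5/0.8).

Threshold: power ≥ 0.80 is conventionally adequate.
Power ≈ 0.60 → the study is underpowered (power < 0.80).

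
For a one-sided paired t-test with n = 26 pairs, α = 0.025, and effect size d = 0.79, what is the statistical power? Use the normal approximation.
Power ≈ 0.98

Power calculation (paired t-test, normal approximation):
z_β = d · √n - z_α
z_β = 0.79 · √26 - 1.960
z_β = 0.79 · 5.099 - 1.960
z_β = 2.068

Power = Φ(z_β) = Φ(2.068) ≈ 0.981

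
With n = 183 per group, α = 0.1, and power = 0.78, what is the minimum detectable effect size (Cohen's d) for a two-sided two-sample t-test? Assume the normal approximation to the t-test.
d ≈ 0.25

Minimum detectable effect (two-sample t-test, normal approximation):
d = (z_{α/2} + z_β) / √(n/2)
d = (1.645 + 0.772) / √(183/2)
d = 2.417 / 9.566
d ≈ 0.25

By Cohen's convention (0.2 small / 0.5 medium / 0.8 large): small effect.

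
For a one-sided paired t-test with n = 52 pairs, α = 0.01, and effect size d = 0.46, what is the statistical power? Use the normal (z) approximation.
Power ≈ 0.84

Power calculation (paired t-test, normal approximation):
z_β = d · √n - z_α
z_β = 0.46 · √52 - 2.326
z_β = 0.46 · 7.211 - 2.326
z_β = 0.991

Power = Φ(z_β) = Φ(0.991) ≈ 0.839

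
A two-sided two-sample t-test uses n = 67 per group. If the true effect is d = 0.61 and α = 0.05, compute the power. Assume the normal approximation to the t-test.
Power ≈ 0.94

Power calculation (two-sample t-test, normal approximation):
z_β = d · √(n/2) - z_{α/2}
z_β = 0.61 · √(67/2) - 1.960
z_β = 0.61 · 5.788 - 1.960
z_β = 1.571

Power = Φ(z_β) = Φ(1.571) ≈ 0.942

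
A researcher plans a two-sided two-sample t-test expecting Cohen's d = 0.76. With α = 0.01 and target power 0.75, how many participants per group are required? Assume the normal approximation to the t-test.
n = 37 per group

Sample size formula (two-sample t-test, normal approximation):
n = 2 · ((z_{α/2} + z_β) / d)²

z_{α/2} = 2.576 (for α = 0.01, two-sided)
z_β = 0.674 (for power = 0.75)
d = 0.76

n = 2 · ((2.576 + 0.674) / 0.76)²
n = 2 · (4.276)²
n ≈ 36.57
Round up to the next whole number: n = 37 per group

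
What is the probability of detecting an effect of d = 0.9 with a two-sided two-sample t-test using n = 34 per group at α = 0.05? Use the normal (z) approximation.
Power ≈ 0.96

Power calculation (two-sample t-test, normal approximation):
z_β = d · √(n/2) - z_{α/2}
z_β = 0.9 · √(34/2) - 1.960
z_β = 0.9 · 4.123 - 1.960
z_β = 1.751

Power = Φ(z_β) = Φ(1.751) ≈ 0.960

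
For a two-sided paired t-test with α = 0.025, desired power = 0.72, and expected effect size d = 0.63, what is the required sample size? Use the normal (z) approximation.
n = 21 pairs

Sample size formula (paired t-test, normal approximation):
n = ((z_{α/2} + z_β) / d)²

z_{α/2} = 2.241 (for α = 0.025, two-sided)
z_β = 0.583 (for power = 0.72)
d = 0.63

n = ((2.241 + 0.583) / 0.63)²
n = (4.483)²
n ≈ 20.10
Round up to the next whole number: n = 21 pairs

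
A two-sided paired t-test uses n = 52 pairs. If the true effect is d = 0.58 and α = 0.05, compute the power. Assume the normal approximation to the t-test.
Power ≈ 0.99

Power calculation (paired t-test, normal approximation):
z_β = d · √n - z_{α/2}
z_β = 0.58 · √52 - 1.960
z_β = 0.58 · 7.211 - 1.960
z_β = 2.222

Power = Φ(z_β) = Φ(2.222) ≈ 0.987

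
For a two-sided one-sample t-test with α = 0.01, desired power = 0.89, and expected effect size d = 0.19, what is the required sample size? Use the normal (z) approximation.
n = 401

Sample size formula (one-sample t-test, normal approximation):
n = ((z_{α/2} + z_β) / d)²

z_{α/2} = 2.576 (for α = 0.01, two-sided)
z_β = 1.227 (for power = 0.89)
d = 0.19

n = ((2.576 + 1.227) / 0.19)²
n = (20.016)²
n ≈ 400.64
Round up to the next whole number: n = 401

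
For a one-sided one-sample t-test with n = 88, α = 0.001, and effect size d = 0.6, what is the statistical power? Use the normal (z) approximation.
Power ≈ 0.99

Power calculation (one-sample t-test, normal approximation):
z_β = d · √n - z_α
z_β = 0.6 · √88 - 3.090
z_β = 0.6 · 9.381 - 3.090
z_β = 2.538

Power = Φ(z_β) = Φ(2.538) ≈ 0.994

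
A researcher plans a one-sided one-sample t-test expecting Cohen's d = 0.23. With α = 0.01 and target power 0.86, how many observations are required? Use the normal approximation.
n = 220

Sample size formula (one-sample t-test, normal approximation):
n = ((z_α + z_β) / d)²

z_α = 2.326 (for α = 0.01, one-sided)
z_β = 1.080 (for power = 0.86)
d = 0.23

n = ((2.326 + 1.080) / 0.23)²
n = (14.809)²
n ≈ 219.31
Round up to the next whole number: n = 220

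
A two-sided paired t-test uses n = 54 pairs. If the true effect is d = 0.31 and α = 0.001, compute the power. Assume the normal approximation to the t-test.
Power ≈ 0.16

Power calculation (paired t-test, normal approximation):
z_β = d · √n - z_{α/2}
z_β = 0.31 · √54 - 3.291
z_β = 0.31 · 7.348 - 3.291
z_β = -1.013

Power = Φ(z_β) = Φ(-1.013) ≈ 0.156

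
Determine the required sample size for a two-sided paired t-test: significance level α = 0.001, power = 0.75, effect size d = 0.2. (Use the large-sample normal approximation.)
n = 394 pairs

Sample size formula (paired t-test, normal approximation):
n = ((z_{α/2} + z_β) / d)²

z_{α/2} = 3.291 (for α = 0.001, two-sided)
z_β = 0.674 (for power = 0.75)
d = 0.2

n = ((3.291 + 0.674) / 0.2)²
n = (19.825)²
n ≈ 393.03
Round up to the next whole number: n = 394 pairs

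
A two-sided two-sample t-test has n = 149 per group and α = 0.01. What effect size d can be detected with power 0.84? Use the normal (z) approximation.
d ≈ 0.41

Minimum detectable effect (two-sample t-test, normal approximation):
d = (z_{α/2} + z_β) / √(n/2)
d = (2.576 + 0.994) / √(149/2)
d = 3.570 / 8.631
d ≈ 0.41

By Cohen's convention (0.2 small / 0.5 medium / 0.8 large): small effect.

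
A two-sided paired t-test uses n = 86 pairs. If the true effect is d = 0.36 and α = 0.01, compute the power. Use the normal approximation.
Power ≈ 0.78

Power calculation (paired t-test, normal approximation):
z_β = d · √n - z_{α/2}
z_β = 0.36 · √86 - 2.576
z_β = 0.36 · 9.274 - 2.576
z_β = 0.763

Power = Φ(z_β) = Φ(0.763) ≈ 0.777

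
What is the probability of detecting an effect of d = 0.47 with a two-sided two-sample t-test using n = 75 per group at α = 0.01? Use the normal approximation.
Power ≈ 0.62

Power calculation (two-sample t-test, normal approximation):
z_β = d · √(n/2) - z_{α/2}
z_β = 0.47 · √(75/2) - 2.576
z_β = 0.47 · 6.124 - 2.576
z_β = 0.302

Power = Φ(z_β) = Φ(0.302) ≈ 0.619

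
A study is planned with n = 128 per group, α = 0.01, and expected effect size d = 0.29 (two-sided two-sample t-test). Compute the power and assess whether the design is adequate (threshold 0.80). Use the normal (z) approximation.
Power ≈ 0.40; the study is underpowered (power < 0.80)

Power calculation (two-sample t-test, normal approximation):
z_β = d · √(n/2) - z_{α/2}
z_β = 0.29 · √(128/2) - 2.576
z_β = 0.29 · 8.000 - 2.576
z_β = -0.256

Power = Φ(z_β) = Φ(-0.256) ≈ 0.399

Effect size d = 0.29 is small by Cohen's convention (0.2/0.5/0.8).

Threshold: power ≥ 0.80 is conventionally adequate.
Power ≈ 0.40 → the study is underpowered (power < 0.80).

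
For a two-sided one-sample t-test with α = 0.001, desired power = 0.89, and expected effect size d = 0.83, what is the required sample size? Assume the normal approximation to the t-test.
n = 30

Sample size formula (one-sample t-test, normal approximation):
n = ((z_{α/2} + z_β) / d)²

z_{α/2} = 3.291 (for α = 0.001, two-sided)
z_β = 1.227 (for power = 0.89)
d = 0.83

n = ((3.291 + 1.227) / 0.83)²
n = (5.443)²
n ≈ 29.63
Round up to the next whole number: n = 30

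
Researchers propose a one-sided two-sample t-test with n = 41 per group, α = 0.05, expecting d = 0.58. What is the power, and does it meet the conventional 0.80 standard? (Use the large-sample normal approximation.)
Power ≈ 0.84; the study is adequately powered (power ≥ 0.80)

Power calculation (two-sample t-test, normal approximation):
z_β = d · √(n/2) - z_α
z_β = 0.58 · √(41/2) - 1.645
z_β = 0.58 · 4.528 - 1.645
z_β = 0.981

Power = Φ(z_β) = Φ(0.981) ≈ 0.837

Effect size d = 0.58 is medium by Cohen's convention (0.2/0.5/0.8).

Threshold: power ≥ 0.80 is conventionally adequate.
Power ≈ 0.84 → the study is adequately powered (power ≥ 0.80).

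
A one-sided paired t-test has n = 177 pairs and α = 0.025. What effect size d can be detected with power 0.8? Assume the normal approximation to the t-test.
d ≈ 0.21

Minimum detectable effect (paired t-test, normal approximation):
d = (z_α + z_β) / √n
d = (1.960 + 0.842) / √177
d = 2.802 / 13.304
d ≈ 0.21

By Cohen's convention (0.2 small / 0.5 medium / 0.8 large): small effect.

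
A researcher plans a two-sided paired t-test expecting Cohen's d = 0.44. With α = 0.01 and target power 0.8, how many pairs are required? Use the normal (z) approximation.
n = 61 pairs

Sample size formula (paired t-test, normal approximation):
n = ((z_{α/2} + z_β) / d)²

z_{α/2} = 2.576 (for α = 0.01, two-sided)
z_β = 0.842 (for power = 0.8)
d = 0.44

n = ((2.576 + 0.842) / 0.44)²
n = (7.768)²
n ≈ 60.34
Round up to the next whole number: n = 61 pairs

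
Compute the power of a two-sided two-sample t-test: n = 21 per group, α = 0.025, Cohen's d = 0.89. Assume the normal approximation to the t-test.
Power ≈ 0.74

Power calculation (two-sample t-test, normal approximation):
z_β = d · √(n/2) - z_{α/2}
z_β = 0.89 · √(21/2) - 2.241
z_β = 0.89 · 3.240 - 2.241
z_β = 0.643

Power = Φ(z_β) = Φ(0.643) ≈ 0.740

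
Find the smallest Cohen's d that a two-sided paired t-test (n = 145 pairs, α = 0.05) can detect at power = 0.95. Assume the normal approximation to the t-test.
d ≈ 0.30

Minimum detectable effect (paired t-test, normal approximation):
d = (z_{α/2} + z_β) / √n
d = (1.960 + 1.645) / √145
d = 3.605 / 12.042
d ≈ 0.30

By Cohen's convention (0.2 small / 0.5 medium / 0.8 large): small effect.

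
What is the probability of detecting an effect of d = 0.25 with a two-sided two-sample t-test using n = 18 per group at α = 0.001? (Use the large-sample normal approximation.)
Power ≈ 0.01

Power calculation (two-sample t-test, normal approximation):
z_β = d · √(n/2) - z_{α/2}
z_β = 0.25 · √(18/2) - 3.291
z_β = 0.25 · 3.000 - 3.291
z_β = -2.541

Power = Φ(z_β) = Φ(-2.541) ≈ 0.006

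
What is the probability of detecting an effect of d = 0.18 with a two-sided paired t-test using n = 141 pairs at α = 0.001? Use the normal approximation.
Power ≈ 0.12

Power calculation (paired t-test, normal approximation):
z_β = d · √n - z_{α/2}
z_β = 0.18 · √141 - 3.291
z_β = 0.18 · 11.874 - 3.291
z_β = -1.153

Power = Φ(z_β) = Φ(-1.153) ≈ 0.124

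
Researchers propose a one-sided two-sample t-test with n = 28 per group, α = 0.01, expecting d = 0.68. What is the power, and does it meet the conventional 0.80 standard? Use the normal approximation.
Power ≈ 0.59; the study is underpowered (power < 0.80)

Power calculation (two-sample t-test, normal approximation):
z_β = d · √(n/2) - z_α
z_β = 0.68 · √(28/2) - 2.326
z_β = 0.68 · 3.742 - 2.326
z_β = 0.218

Power = Φ(z_β) = Φ(0.218) ≈ 0.586

Effect size d = 0.68 is medium by Cohen's convention (0.2/0.5/0.8).

Threshold: power ≥ 0.80 is conventionally adequate.
Power ≈ 0.59 → the study is underpowered (power < 0.80).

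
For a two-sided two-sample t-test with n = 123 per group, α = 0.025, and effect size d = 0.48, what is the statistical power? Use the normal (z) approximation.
Power ≈ 0.94

Power calculation (two-sample t-test, normal approximation):
z_β = d · √(n/2) - z_{α/2}
z_β = 0.48 · √(123/2) - 2.241
z_β = 0.48 · 7.842 - 2.241
z_β = 1.523

Power = Φ(z_β) = Φ(1.523) ≈ 0.936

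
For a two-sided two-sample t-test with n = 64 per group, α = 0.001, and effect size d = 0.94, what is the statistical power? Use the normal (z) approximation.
Power ≈ 0.98

Power calculation (two-sample t-test, normal approximation):
z_β = d · √(n/2) - z_{α/2}
z_β = 0.94 · √(64/2) - 3.291
z_β = 0.94 · 5.657 - 3.291
z_β = 2.027

Power = Φ(z_β) = Φ(2.027) ≈ 0.979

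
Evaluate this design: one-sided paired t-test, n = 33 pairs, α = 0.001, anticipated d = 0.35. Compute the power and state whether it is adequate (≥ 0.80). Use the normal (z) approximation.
Power ≈ 0.14; the study is underpowered (power < 0.80)

Power calculation (paired t-test, normal approximation):
z_β = d · √n - z_α
z_β = 0.35 · √33 - 3.090
z_β = 0.35 · 5.745 - 3.090
z_β = -1.080

Power = Φ(z_β) = Φ(-1.080) ≈ 0.140

Effect size d = 0.35 is small by Cohen's convention (0.2/0.5/0.8).

Threshold: power ≥ 0.80 is conventionally adequate.
Power ≈ 0.14 → the study is underpowered (power < 0.80).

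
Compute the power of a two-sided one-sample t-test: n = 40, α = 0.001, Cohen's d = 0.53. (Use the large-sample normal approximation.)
Power ≈ 0.52

Power calculation (one-sample t-test, normal approximation):
z_β = d · √n - z_{α/2}
z_β = 0.53 · √40 - 3.291
z_β = 0.53 · 6.325 - 3.291
z_β = 0.061

Power = Φ(z_β) = Φ(0.061) ≈ 0.525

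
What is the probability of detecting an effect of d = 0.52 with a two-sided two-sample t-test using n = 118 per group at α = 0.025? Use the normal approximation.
Power ≈ 0.96

Power calculation (two-sample t-test, normal approximation):
z_β = d · √(n/2) - z_{α/2}
z_β = 0.52 · √(118/2) - 2.241
z_β = 0.52 · 7.681 - 2.241
z_β = 1.753

Power = Φ(z_β) = Φ(1.753) ≈ 0.960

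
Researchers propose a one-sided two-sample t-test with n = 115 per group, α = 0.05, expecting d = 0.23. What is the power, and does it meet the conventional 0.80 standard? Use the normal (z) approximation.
Power ≈ 0.54; the study is underpowered (power < 0.80)

Power calculation (two-sample t-test, normal approximation):
z_β = d · √(n/2) - z_α
z_β = 0.23 · √(115/2) - 1.645
z_β = 0.23 · 7.583 - 1.645
z_β = 0.099

Power = Φ(z_β) = Φ(0.099) ≈ 0.540

Effect size d = 0.23 is small by Cohen's convention (0.2/0.5/0.8).

Threshold: power ≥ 0.80 is conventionally adequate.
Power ≈ 0.54 → the study is underpowered (power < 0.80).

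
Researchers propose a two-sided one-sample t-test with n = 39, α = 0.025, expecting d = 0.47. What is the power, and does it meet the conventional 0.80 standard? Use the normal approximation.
Power ≈ 0.76; the study is underpowered (power < 0.80)

Power calculation (one-sample t-test, normal approximation):
z_β = d · √n - z_{α/2}
z_β = 0.47 · √39 - 2.241
z_β = 0.47 · 6.245 - 2.241
z_β = 0.694

Power = Φ(z_β) = Φ(0.694) ≈ 0.756

Effect size d = 0.47 is small by Cohen's convention (0.2/0.5/0.8).

Threshold: power ≥ 0.80 is conventionally adequate.
Power ≈ 0.76 → the study is underpowered (power < 0.80).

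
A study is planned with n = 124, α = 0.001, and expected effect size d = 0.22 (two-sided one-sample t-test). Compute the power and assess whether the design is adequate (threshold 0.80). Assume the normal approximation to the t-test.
Power ≈ 0.20; the study is underpowered (power < 0.80)

Power calculation (one-sample t-test, normal approximation):
z_β = d · √n - z_{α/2}
z_β = 0.22 · √124 - 3.291
z_β = 0.22 · 11.136 - 3.291
z_β = -0.841

Power = Φ(z_β) = Φ(-0.841) ≈ 0.200

Effect size d = 0.22 is small by Cohen's convention (0.2/0.5/0.8).

Threshold: power ≥ 0.80 is conventionally adequate.
Power ≈ 0.20 → the study is underpowered (power < 0.80).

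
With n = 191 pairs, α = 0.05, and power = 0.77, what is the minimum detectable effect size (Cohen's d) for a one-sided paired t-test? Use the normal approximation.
d ≈ 0.17

Minimum detectable effect (paired t-test, normal approximation):
d = (z_α + z_β) / √n
d = (1.645 + 0.739) / √191
d = 2.384 / 13.820
d ≈ 0.17

By Cohen's convention (0.2 small / 0.5 medium / 0.8 large): very small effect.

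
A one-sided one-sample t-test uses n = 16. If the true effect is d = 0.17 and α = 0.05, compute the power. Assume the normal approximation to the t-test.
Power ≈ 0.17

Power calculation (one-sample t-test, normal approximation):
z_β = d · √n - z_α
z_β = 0.17 · √16 - 1.645
z_β = 0.17 · 4.000 - 1.645
z_β = -0.965

Power = Φ(z_β) = Φ(-0.965) ≈ 0.167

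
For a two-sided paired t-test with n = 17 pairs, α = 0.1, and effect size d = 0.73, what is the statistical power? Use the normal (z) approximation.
Power ≈ 0.91

Power calculation (paired t-test, normal approximation):
z_β = d · √n - z_{α/2}
z_β = 0.73 · √17 - 1.645
z_β = 0.73 · 4.123 - 1.645
z_β = 1.365

Power = Φ(z_β) = Φ(1.365) ≈ 0.914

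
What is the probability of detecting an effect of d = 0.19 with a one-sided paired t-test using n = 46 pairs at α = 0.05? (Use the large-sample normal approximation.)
Power ≈ 0.36

Power calculation (paired t-test, normal approximation):
z_β = d · √n - z_α
z_β = 0.19 · √46 - 1.645
z_β = 0.19 · 6.782 - 1.645
z_β = -0.356

Power = Φ(z_β) = Φ(-0.356) ≈ 0.361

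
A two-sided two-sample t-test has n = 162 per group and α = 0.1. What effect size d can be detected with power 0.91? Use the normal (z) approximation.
d ≈ 0.33

Minimum detectable effect (two-sample t-test, normal approximation):
d = (z_{α/2} + z_β) / √(n/2)
d = (1.645 + 1.341) / √(162/2)
d = 2.986 / 9.000
d ≈ 0.33

By Cohen's convention (0.2 small / 0.5 medium / 0.8 large): small effect.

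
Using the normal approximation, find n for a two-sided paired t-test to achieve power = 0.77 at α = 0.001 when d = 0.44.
n = 84 pairs

Sample size formula (paired t-test, normal approximation):
n = ((z_{α/2} + z_β) / d)²

z_{α/2} = 3.291 (for α = 0.001, two-sided)
z_β = 0.739 (for power = 0.77)
d = 0.44

n = ((3.291 + 0.739) / 0.44)²
n = (9.159)²
n ≈ 83.89
Round up to the next whole number: n = 84 pairs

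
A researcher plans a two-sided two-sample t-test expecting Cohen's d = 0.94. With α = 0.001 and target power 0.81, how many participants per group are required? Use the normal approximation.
n = 40 per group

Sample size formula (two-sample t-test, normal approximation):
n = 2 · ((z_{α/2} + z_β) / d)²

z_{α/2} = 3.291 (for α = 0.001, two-sided)
z_β = 0.878 (for power = 0.81)
d = 0.94

n = 2 · ((3.291 + 0.878) / 0.94)²
n = 2 · (4.435)²
n ≈ 39.34
Round up to the next whole number: n = 40 per group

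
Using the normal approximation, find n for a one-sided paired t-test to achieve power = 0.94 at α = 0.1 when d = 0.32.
n = 79 pairs

Sample size formula (paired t-test, normal approximation):
n = ((z_α + z_β) / d)²

z_α = 1.282 (for α = 0.1, one-sided)
z_β = 1.555 (for power = 0.94)
d = 0.32

n = ((1.282 + 1.555) / 0.32)²
n = (8.866)²
n ≈ 78.61
Round up to the next whole number: n = 79 pairs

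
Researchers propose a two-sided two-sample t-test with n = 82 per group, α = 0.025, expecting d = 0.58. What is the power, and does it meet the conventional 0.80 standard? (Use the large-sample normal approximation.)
Power ≈ 0.93; the study is adequately powered (power ≥ 0.80)

Power calculation (two-sample t-test, normal approximation):
z_β = d · √(n/2) - z_{α/2}
z_β = 0.58 · √(82/2) - 2.241
z_β = 0.58 · 6.403 - 2.241
z_β = 1.472

Power = Φ(z_β) = Φ(1.472) ≈ 0.930

Effect size d = 0.58 is medium by Cohen's convention (0.2/0.5/0.8).

Threshold: power ≥ 0.80 is conventionally adequate.
Power ≈ 0.93 → the study is adequately powered (power ≥ 0.80).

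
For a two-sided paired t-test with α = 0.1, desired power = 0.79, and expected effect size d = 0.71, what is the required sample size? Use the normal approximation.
n = 12 pairs

Sample size formula (paired t-test, normal approximation):
n = ((z_{α/2} + z_β) / d)²

z_{α/2} = 1.645 (for α = 0.1, two-sided)
z_β = 0.806 (for power = 0.79)
d = 0.71

n = ((1.645 + 0.806) / 0.71)²
n = (3.452)²
n ≈ 11.92
Round up to the next whole number: n = 12 pairs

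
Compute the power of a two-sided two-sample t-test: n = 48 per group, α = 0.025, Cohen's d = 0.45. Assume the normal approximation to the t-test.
Power ≈ 0.49

Power calculation (two-sample t-test, normal approximation):
z_β = d · √(n/2) - z_{α/2}
z_β = 0.45 · √(48/2) - 2.241
z_β = 0.45 · 4.899 - 2.241
z_β = -0.037

Power = Φ(z_β) = Φ(-0.037) ≈ 0.485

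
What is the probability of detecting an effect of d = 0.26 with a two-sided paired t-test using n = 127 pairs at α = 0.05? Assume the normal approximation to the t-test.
Power ≈ 0.83

Power calculation (paired t-test, normal approximation):
z_β = d · √n - z_{α/2}
z_β = 0.26 · √127 - 1.960
z_β = 0.26 · 11.269 - 1.960
z_β = 0.970

Power = Φ(z_β) = Φ(0.970) ≈ 0.834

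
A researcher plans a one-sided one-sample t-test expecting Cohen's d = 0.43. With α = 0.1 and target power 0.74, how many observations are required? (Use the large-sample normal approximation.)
n = 21

Sample size formula (one-sample t-test, normal approximation):
n = ((z_α + z_β) / d)²

z_α = 1.282 (for α = 0.1, one-sided)
z_β = 0.643 (for power = 0.74)
d = 0.43

n = ((1.282 + 0.643) / 0.43)²
n = (4.477)²
n ≈ 20.04
Round up to the next whole number: n = 21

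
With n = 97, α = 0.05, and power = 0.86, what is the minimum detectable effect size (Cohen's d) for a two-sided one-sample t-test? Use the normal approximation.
d ≈ 0.31

Minimum detectable effect (one-sample t-test, normal approximation):
d = (z_{α/2} + z_β) / √n
d = (1.960 + 1.080) / √97
d = 3.040 / 9.849
d ≈ 0.31

By Cohen's convention (0.2 small / 0.5 medium / 0.8 large): small effect.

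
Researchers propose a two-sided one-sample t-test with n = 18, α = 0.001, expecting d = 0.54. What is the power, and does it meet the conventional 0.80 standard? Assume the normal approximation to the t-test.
Power ≈ 0.16; the study is underpowered (power < 0.80)

Power calculation (one-sample t-test, normal approximation):
z_β = d · √n - z_{α/2}
z_β = 0.54 · √18 - 3.291
z_β = 0.54 · 4.243 - 3.291
z_β = -1.000

Power = Φ(z_β) = Φ(-1.000) ≈ 0.159

Effect size d = 0.54 is medium by Cohen's convention (0.2/0.5/0.8).

Threshold: power ≥ 0.80 is conventionally adequate.
Power ≈ 0.16 → the study is underpowered (power < 0.80).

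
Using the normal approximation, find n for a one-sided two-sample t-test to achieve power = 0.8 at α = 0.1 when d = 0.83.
n = 14 per group

Sample size formula (two-sample t-test, normal approximation):
n = 2 · ((z_α + z_β) / d)²

z_α = 1.282 (for α = 0.1, one-sided)
z_β = 0.842 (for power = 0.8)
d = 0.83

n = 2 · ((1.282 + 0.842) / 0.83)²
n = 2 · (2.559)²
n ≈ 13.10
Round up to the next whole number: n = 14 per group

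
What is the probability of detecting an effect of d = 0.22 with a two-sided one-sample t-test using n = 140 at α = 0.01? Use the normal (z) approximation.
Power ≈ 0.51

Power calculation (one-sample t-test, normal approximation):
z_β = d · √n - z_{α/2}
z_β = 0.22 · √140 - 2.576
z_β = 0.22 · 11.832 - 2.576
z_β = 0.027

Power = Φ(z_β) = Φ(0.027) ≈ 0.511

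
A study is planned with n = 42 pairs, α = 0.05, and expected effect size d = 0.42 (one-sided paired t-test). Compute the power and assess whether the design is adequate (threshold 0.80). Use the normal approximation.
Power ≈ 0.86; the study is adequately powered (power ≥ 0.80)

Power calculation (paired t-test, normal approximation):
z_β = d · √n - z_α
z_β = 0.42 · √42 - 1.645
z_β = 0.42 · 6.481 - 1.645
z_β = 1.077

Power = Φ(z_β) = Φ(1.077) ≈ 0.859

Effect size d = 0.42 is small by Cohen's convention (0.2/0.5/0.8).

Threshold: power ≥ 0.80 is conventionally adequate.
Power ≈ 0.86 → the study is adequately powered (power ≥ 0.80).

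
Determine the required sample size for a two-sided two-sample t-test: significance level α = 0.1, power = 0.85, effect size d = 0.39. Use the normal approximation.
n = 95 per group

Sample size formula (two-sample t-test, normal approximation):
n = 2 · ((z_{α/2} + z_β) / d)²

z_{α/2} = 1.645 (for α = 0.1, two-sided)
z_β = 1.036 (for power = 0.85)
d = 0.39

n = 2 · ((1.645 + 1.036) / 0.39)²
n = 2 · (6.874)²
n ≈ 94.50
Round up to the next whole number: n = 95 per group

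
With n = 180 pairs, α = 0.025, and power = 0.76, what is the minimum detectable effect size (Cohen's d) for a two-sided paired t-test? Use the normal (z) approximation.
d ≈ 0.22

Minimum detectable effect (paired t-test, normal approximation):
d = (z_{α/2} + z_β) / √n
d = (2.241 + 0.706) / √180
d = 2.948 / 13.416
d ≈ 0.22

By Cohen's convention (0.2 small / 0.5 medium / 0.8 large): small effect.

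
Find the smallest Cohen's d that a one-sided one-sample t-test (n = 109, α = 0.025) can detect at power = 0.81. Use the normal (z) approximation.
d ≈ 0.27

Minimum detectable effect (one-sample t-test, normal approximation):
d = (z_α + z_β) / √n
d = (1.960 + 0.878) / √109
d = 2.838 / 10.440
d ≈ 0.27

By Cohen's convention (0.2 small / 0.5 medium / 0.8 large): small effect.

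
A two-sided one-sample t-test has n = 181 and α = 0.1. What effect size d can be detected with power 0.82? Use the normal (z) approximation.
d ≈ 0.19

Minimum detectable effect (one-sample t-test, normal approximation):
d = (z_{α/2} + z_β) / √n
d = (1.645 + 0.915) / √181
d = 2.560 / 13.454
d ≈ 0.19

By Cohen's convention (0.2 small / 0.5 medium / 0.8 large): very small effect.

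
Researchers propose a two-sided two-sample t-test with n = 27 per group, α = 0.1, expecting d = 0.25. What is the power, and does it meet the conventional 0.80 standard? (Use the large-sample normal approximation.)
Power ≈ 0.23; the study is underpowered (power < 0.80)

Power calculation (two-sample t-test, normal approximation):
z_β = d · √(n/2) - z_{α/2}
z_β = 0.25 · √(27/2) - 1.645
z_β = 0.25 · 3.674 - 1.645
z_β = -0.726

Power = Φ(z_β) = Φ(-0.726) ≈ 0.234

Effect size d = 0.25 is small by Cohen's convention (0.2/0.5/0.8).

Threshold: power ≥ 0.80 is conventionally adequate.
Power ≈ 0.23 → the study is underpowered (power < 0.80).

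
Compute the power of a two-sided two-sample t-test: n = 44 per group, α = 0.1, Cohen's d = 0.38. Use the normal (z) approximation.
Power ≈ 0.55

Power calculation (two-sample t-test, normal approximation):
z_β = d · √(n/2) - z_{α/2}
z_β = 0.38 · √(44/2) - 1.645
z_β = 0.38 · 4.690 - 1.645
z_β = 0.138

Power = Φ(z_β) = Φ(0.138) ≈ 0.555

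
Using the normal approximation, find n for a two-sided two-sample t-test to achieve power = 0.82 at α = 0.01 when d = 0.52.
n = 91 per group

Sample size formula (two-sample t-test, normal approximation):
n = 2 · ((z_{α/2} + z_β) / d)²

z_{α/2} = 2.576 (for α = 0.01, two-sided)
z_β = 0.915 (for power = 0.82)
d = 0.52

n = 2 · ((2.576 + 0.915) / 0.52)²
n = 2 · (6.713)²
n ≈ 90.13
Round up to the next whole number: n = 91 per group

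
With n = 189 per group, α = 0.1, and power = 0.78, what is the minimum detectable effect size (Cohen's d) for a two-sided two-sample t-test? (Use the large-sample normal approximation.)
d ≈ 0.25

Minimum detectable effect (two-sample t-test, normal approximation):
d = (z_{α/2} + z_β) / √(n/2)
d = (1.645 + 0.772) / √(189/2)
d = 2.417 / 9.721
d ≈ 0.25

By Cohen's convention (0.2 small / 0.5 medium / 0.8 large): small effect.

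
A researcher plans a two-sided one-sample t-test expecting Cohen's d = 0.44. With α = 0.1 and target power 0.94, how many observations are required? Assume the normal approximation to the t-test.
n = 53

Sample size formula (one-sample t-test, normal approximation):
n = ((z_{α/2} + z_β) / d)²

z_{α/2} = 1.645 (for α = 0.1, two-sided)
z_β = 1.555 (for power = 0.94)
d = 0.44

n = ((1.645 + 1.555) / 0.44)²
n = (7.273)²
n ≈ 52.90
Round up to the next whole number: n = 53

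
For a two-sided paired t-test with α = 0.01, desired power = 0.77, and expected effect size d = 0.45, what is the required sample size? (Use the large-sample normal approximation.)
n = 55 pairs

Sample size formula (paired t-test, normal approximation):
n = ((z_{α/2} + z_β) / d)²

z_{α/2} = 2.576 (for α = 0.01, two-sided)
z_β = 0.739 (for power = 0.77)
d = 0.45

n = ((2.576 + 0.739) / 0.45)²
n = (7.367)²
n ≈ 54.27
Round up to the next whole number: n = 55 pairs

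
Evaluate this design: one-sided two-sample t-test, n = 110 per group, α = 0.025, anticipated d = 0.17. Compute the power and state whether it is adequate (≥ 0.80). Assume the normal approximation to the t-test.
Power ≈ 0.24; the study is underpowered (power < 0.80)

Power calculation (two-sample t-test, normal approximation):
z_β = d · √(n/2) - z_α
z_β = 0.17 · √(110/2) - 1.960
z_β = 0.17 · 7.416 - 1.960
z_β = -0.699

Power = Φ(z_β) = Φ(-0.699) ≈ 0.242

Effect size d = 0.17 is very small by Cohen's convention (0.2/0.5/0.8).

Threshold: power ≥ 0.80 is conventionally adequate.
Power ≈ 0.24 → the study is underpowered (power < 0.80).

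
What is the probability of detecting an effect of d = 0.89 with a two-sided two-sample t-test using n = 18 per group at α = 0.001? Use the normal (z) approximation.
Power ≈ 0.27

Power calculation (two-sample t-test, normal approximation):
z_β = d · √(n/2) - z_{α/2}
z_β = 0.89 · √(18/2) - 3.291
z_β = 0.89 · 3.000 - 3.291
z_β = -0.621

Power = Φ(z_β) = Φ(-0.621) ≈ 0.267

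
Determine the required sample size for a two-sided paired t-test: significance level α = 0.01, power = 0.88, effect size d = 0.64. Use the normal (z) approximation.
n = 35 pairs

Sample size formula (paired t-test, normal approximation):
n = ((z_{α/2} + z_β) / d)²

z_{α/2} = 2.576 (for α = 0.01, two-sided)
z_β = 1.175 (for power = 0.88)
d = 0.64

n = ((2.576 + 1.175) / 0.64)²
n = (5.861)²
n ≈ 34.35
Round up to the next whole number: n = 35 pairs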